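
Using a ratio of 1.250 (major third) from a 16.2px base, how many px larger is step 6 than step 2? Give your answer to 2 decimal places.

Step 2: 16.2 × 1.250² = 25.3125px
Step 6: 16.2 × 1.250⁶ = 61.7981px
Difference: 61.7981 − 25.3125 = 36.4856px

36.49px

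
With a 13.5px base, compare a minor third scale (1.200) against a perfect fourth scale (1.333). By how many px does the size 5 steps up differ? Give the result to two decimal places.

23.23px

Minor third: 13.5 × 1.200⁵ = 33.5923px
Perfect fourth: 13.5 × 1.333⁵ = 56.8178px
Difference: 56.8178 − 33.5923 = 23.2255px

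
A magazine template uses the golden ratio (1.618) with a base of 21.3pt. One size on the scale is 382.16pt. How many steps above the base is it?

1.618ⁿ = 382.16 / 21.3 = 17.9418
n = ln(17.9418) / ln(1.618) = 2.8871 / 0.4812 ≈ 6.00

6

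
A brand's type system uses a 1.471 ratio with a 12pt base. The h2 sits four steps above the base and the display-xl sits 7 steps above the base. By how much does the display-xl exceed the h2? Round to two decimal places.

122.66pt

Step 4: 12.0 × 1.471⁴ = 56.1865pt
Step 7: 12.0 × 1.471⁷ = 178.8422pt
Difference: 178.8422 − 56.1865 = 122.6557pt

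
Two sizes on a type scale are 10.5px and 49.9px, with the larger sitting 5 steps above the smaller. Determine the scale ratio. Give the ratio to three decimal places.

r⁵ = 49.9 / 10.5, so r = (49.9/10.5)^(1/5).
r = 4.7524^(1/5) ≈ 1.3658

1.366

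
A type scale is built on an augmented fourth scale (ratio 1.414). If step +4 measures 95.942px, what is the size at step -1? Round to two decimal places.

The gap is -1 − (4) = -5 steps, so the factor is 1.414^-5.
95.942 ÷ 1.414⁵ = 95.942 ÷ 5.65258 ≈ 16.973

16.97px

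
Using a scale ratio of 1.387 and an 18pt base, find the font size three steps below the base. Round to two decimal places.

Each step on a modular scale multiplies by the ratio, so the size n steps from the base is base × ratioⁿ.
18.0 ÷ 1.387³ = 18.0 ÷ 2.66827 ≈ 6.75

6.75pt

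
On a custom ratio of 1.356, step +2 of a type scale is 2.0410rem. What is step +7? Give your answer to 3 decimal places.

9.357rem

The gap is 7 − (2) = 5 steps, so the factor is 1.356^5.
2.0410 × 1.356⁵ = 2.0410 × 4.58457 ≈ 9.357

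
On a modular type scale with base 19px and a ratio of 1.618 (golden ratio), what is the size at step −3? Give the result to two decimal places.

4.49px

Each step on a modular scale multiplies by the ratio, so the size n steps from the base is base × ratioⁿ.
19.0 ÷ 1.618³ = 19.0 ÷ 4.23580 ≈ 4.49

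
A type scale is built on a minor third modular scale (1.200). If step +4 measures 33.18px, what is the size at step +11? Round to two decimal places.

33.18 × 1.200⁷ = 33.18 × 3.58318 ≈ 118.890

118.89px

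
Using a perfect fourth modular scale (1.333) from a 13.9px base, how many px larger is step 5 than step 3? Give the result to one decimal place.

25.6px

Step 3: 13.9 × 1.333³ = 32.923px
Step 5: 13.9 × 1.333⁵ = 58.501px
Difference: 58.501 − 32.923 = 25.578px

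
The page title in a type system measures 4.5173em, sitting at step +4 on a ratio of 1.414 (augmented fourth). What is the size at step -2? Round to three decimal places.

4.5173 ÷ 1.414⁶ = 4.5173 ÷ 7.99275 ≈ 0.565

0.565em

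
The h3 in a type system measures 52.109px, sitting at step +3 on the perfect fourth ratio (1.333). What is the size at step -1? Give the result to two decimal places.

The gap is -1 − (3) = -4 steps, so the factor is 1.333^-4.
52.109 ÷ 1.333⁴ = 52.109 ÷ 3.15733 ≈ 16.504

16.50px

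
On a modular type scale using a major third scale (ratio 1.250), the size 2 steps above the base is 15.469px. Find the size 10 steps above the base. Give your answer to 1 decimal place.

15.469 × 1.250⁸ = 15.469 × 5.96046 ≈ 92.202

92.2px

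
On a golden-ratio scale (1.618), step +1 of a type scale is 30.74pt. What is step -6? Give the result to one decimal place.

1.1pt

Moving from step +1 to step -6 is 7 steps down, so divide by r⁷.
30.74 ÷ 1.618⁷ = 30.74 ÷ 29.03017 ≈ 1.059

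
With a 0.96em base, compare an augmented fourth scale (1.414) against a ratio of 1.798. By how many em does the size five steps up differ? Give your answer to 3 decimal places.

Augmented fourth: 0.96 × 1.414⁵ = 5.42648em
At 1.798: 0.96 × 1.798⁵ = 18.03930em
Difference: 18.03930 − 5.42648 = 12.61282em

12.613em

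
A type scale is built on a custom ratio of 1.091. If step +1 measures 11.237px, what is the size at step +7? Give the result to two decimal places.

Moving from step +1 to step +7 is 6 steps up, so multiply by r⁶.
11.237 × 1.091⁶ = 11.237 × 1.68635 ≈ 18.950

18.95px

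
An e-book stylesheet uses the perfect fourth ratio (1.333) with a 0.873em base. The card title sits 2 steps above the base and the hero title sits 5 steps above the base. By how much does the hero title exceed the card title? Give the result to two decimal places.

Step 2: 0.873 × 1.333² = 1.5512em
Step 5: 0.873 × 1.333⁵ = 3.6742em
Difference: 3.6742 − 1.5512 = 2.1230em

2.12em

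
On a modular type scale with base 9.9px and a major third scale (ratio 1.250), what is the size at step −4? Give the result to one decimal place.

4.1px

9.9 ÷ 1.250⁴ = 9.9 ÷ 2.44141 ≈ 4.06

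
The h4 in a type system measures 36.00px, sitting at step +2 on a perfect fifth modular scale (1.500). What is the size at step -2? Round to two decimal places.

Moving from step +2 to step -2 is 4 steps down, so divide by r⁴.
36.00 ÷ 1.500⁴ = 36.00 ÷ 5.06250 ≈ 7.111

7.11px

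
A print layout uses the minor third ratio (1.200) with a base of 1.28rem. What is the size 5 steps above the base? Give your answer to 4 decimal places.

3.1850rem

1.28 × 1.200⁵ = 1.28 × 2.48832 ≈ 3.1850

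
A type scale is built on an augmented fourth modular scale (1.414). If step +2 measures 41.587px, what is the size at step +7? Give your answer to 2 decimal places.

Moving from step +2 to step +7 is 5 steps up, so multiply by r⁵.
41.587 × 1.414⁵ = 41.587 × 5.65258 ≈ 235.074

235.07px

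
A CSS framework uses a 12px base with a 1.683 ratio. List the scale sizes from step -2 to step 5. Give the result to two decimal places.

4.24px, 7.13px, 12.00px, 20.20px, 33.99px, 57.20px, 96.28px, 162.03px

Step -2: 12.0 ÷ 1.683² = 4.24
Step -1: 12.0 ÷ 1.683 = 7.13
Step 0: 12px
Step 1: 12.0 × 1.683 = 20.20
Step 2: 12.0 × 1.683² = 33.99
Step 3: 12.0 × 1.683³ = 57.20
Step 4: 12.0 × 1.683⁴ = 96.28
Step 5: 12.0 × 1.683⁵ = 162.03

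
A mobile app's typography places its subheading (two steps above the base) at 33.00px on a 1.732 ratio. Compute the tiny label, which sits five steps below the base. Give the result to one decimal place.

Moving from step +2 to step -5 is 7 steps down, so divide by r⁷.
33.00 ÷ 1.732⁷ = 33.00 ÷ 46.75577 ≈ 0.706

0.7px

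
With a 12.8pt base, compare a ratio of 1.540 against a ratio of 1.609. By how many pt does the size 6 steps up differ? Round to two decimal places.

51.36pt

At 1.540: 12.8 × 1.540⁶ = 170.7396pt
At 1.609: 12.8 × 1.609⁶ = 222.0988pt
Difference: 222.0988 − 170.7396 = 51.3592pt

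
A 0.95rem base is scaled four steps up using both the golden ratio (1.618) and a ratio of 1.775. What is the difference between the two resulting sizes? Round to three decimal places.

2.919rem

Golden ratio: 0.95 × 1.618⁴ = 6.51085rem
At 1.775: 0.95 × 1.775⁴ = 9.43012rem
Difference: 9.43012 − 6.51085 = 2.91927rem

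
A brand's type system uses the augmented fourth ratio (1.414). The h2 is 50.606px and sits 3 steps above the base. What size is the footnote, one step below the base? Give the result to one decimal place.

The gap is -1 − (3) = -4 steps, so the factor is 1.414^-4.
50.606 ÷ 1.414⁴ = 50.606 ÷ 3.99758 ≈ 12.659

12.7px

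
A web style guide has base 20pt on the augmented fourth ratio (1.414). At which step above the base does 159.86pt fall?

1.414ⁿ = 159.86 / 20 = 7.9930
n = ln(7.9930) / ln(1.414) = 2.0786 / 0.3464 ≈ 6.00

6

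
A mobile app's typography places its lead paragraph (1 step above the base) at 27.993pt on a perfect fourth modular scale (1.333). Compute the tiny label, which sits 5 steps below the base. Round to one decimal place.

5.0pt

The gap is -5 − (1) = -6 steps, so the factor is 1.333^-6.
27.993 ÷ 1.333⁶ = 27.993 ÷ 5.61023 ≈ 4.990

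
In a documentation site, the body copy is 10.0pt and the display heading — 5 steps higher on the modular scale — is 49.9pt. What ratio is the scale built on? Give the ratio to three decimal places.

1.379

r⁵ = 49.9 / 10.0, so r = (49.9/10.0)^(1/5).
r = 4.9900^(1/5) ≈ 1.3792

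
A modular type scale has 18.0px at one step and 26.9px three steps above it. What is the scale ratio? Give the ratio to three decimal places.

r³ = 26.9 / 18.0, so r = (26.9/18.0)^(1/3).
r = 1.4944^(1/3) ≈ 1.1433

1.143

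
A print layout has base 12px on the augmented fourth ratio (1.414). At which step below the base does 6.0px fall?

1.414ⁿ = 12 / 6.0 = 2.0000
n = ln(2.0000) / ln(1.414) = 0.6931 / 0.3464 ≈ 2.00

2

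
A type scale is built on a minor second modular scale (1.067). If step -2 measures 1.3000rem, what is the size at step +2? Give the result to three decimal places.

1.685rem

1.3000 × 1.067⁴ = 1.3000 × 1.29616 ≈ 1.685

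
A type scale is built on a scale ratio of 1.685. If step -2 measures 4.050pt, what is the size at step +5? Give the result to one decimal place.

156.2pt

4.050 × 1.685⁷ = 4.050 × 38.56553 ≈ 156.190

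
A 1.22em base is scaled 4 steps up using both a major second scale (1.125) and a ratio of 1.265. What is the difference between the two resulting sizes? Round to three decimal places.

Major second: 1.22 × 1.125⁴ = 1.95420em
At 1.265: 1.22 × 1.265⁴ = 3.12408em
Difference: 3.12408 − 1.95420 = 1.16988em

1.170em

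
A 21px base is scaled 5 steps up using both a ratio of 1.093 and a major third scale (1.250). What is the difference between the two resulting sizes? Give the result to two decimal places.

31.33px

At 1.093: 21.0 × 1.093⁵ = 32.7582px
Major third: 21.0 × 1.250⁵ = 64.0869px
Difference: 64.0869 − 32.7582 = 31.3287px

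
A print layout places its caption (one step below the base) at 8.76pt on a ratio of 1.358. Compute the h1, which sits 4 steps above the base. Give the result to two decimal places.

40.46pt

Moving from step -1 to step +4 is 5 steps up, so multiply by r⁵.
8.76 × 1.358⁵ = 8.76 × 4.61848 ≈ 40.458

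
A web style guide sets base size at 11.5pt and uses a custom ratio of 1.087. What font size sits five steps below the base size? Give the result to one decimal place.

Each step on a modular scale multiplies by the ratio, so the size n steps from the base is base × ratioⁿ.
11.5 ÷ 1.087⁵ = 11.5 ÷ 1.51757 ≈ 7.58

7.6pt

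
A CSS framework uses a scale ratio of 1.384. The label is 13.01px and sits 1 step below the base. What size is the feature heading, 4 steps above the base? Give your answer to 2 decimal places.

13.01 × 1.384⁵ = 13.01 × 5.07786 ≈ 66.063

66.06px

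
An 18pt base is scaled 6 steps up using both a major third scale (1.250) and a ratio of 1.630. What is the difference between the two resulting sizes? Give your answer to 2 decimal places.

Major third: 18.0 × 1.250⁶ = 68.6646pt
At 1.630: 18.0 × 1.630⁶ = 337.5967pt
Difference: 337.5967 − 68.6646 = 268.9321pt

268.93pt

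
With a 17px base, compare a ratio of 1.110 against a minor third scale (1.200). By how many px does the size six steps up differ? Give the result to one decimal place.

At 1.110: 17.0 × 1.110⁶ = 31.797px
Minor third: 17.0 × 1.200⁶ = 50.762px
Difference: 50.762 − 31.797 = 18.965px

19.0px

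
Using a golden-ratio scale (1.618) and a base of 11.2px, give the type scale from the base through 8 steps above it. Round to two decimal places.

11.20px, 18.12px, 29.32px, 47.44px, 76.76px, 124.20px, 200.95px, 325.14px, 526.07px

Step 0: 11.2px
Step 1: 11.2 × 1.618 = 18.12
Step 2: 11.2 × 1.618² = 29.32
Step 3: 11.2 × 1.618³ = 47.44
Step 4: 11.2 × 1.618⁴ = 76.76
Step 5: 11.2 × 1.618⁵ = 124.20
Step 6: 11.2 × 1.618⁶ = 200.95
Step 7: 11.2 × 1.618⁷ = 325.14
Step 8: 11.2 × 1.618⁸ = 526.07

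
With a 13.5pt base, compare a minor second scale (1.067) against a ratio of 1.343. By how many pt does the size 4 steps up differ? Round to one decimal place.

26.4pt

Minor second: 13.5 × 1.067⁴ = 17.498pt
At 1.343: 13.5 × 1.343⁴ = 43.918pt
Difference: 43.918 − 17.498 = 26.420pt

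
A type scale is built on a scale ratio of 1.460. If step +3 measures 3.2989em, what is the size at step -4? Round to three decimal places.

3.2989 ÷ 1.460⁷ = 3.2989 ÷ 14.14067 ≈ 0.233

0.233em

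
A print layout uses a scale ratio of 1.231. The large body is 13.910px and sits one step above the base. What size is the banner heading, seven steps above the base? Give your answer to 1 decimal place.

48.4px

Moving from step +1 to step +7 is 6 steps up, so multiply by r⁶.
13.910 × 1.231⁶ = 13.910 × 3.47975 ≈ 48.403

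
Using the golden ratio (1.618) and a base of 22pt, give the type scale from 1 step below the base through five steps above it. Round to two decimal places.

13.60pt, 22.00pt, 35.60pt, 57.59pt, 93.19pt, 150.78pt, 243.96pt

Step -1: 22.0 ÷ 1.618 = 13.60
Step 0: 22pt
Step 1: 22.0 × 1.618 = 35.60
Step 2: 22.0 × 1.618² = 57.59
Step 3: 22.0 × 1.618³ = 93.19
Step 4: 22.0 × 1.618⁴ = 150.78
Step 5: 22.0 × 1.618⁵ = 243.96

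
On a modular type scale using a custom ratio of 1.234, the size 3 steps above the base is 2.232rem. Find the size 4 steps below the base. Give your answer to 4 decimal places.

0.5123rem

2.232 ÷ 1.234⁷ = 2.232 ÷ 4.35719 ≈ 0.5123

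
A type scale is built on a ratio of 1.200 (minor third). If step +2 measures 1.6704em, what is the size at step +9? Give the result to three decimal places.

5.985em

1.6704 × 1.200⁷ = 1.6704 × 3.58318 ≈ 5.985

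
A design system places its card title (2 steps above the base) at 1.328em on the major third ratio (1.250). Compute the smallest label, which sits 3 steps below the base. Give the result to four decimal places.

0.4352em

The gap is -3 − (2) = -5 steps, so the factor is 1.250^-5.
1.328 ÷ 1.250⁵ = 1.328 ÷ 3.05176 ≈ 0.4352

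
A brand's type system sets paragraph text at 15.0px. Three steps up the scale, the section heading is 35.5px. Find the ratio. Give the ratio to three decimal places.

The ratio satisfies 15.0 × r³ = 35.5, so r = (35.5 / 15.0)^(1/3).
r = 2.3667^(1/3) ≈ 1.3326

1.333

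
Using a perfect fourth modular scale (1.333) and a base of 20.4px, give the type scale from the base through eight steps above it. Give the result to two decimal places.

20.40px, 27.19px, 36.25px, 48.32px, 64.41px, 85.86px, 114.45px, 152.56px, 203.36px

Step 0: 20.4px
Step 1: 20.4 × 1.333 = 27.19
Step 2: 20.4 × 1.333² = 36.25
Step 3: 20.4 × 1.333³ = 48.32
Step 4: 20.4 × 1.333⁴ = 64.41
Step 5: 20.4 × 1.333⁵ = 85.86
Step 6: 20.4 × 1.333⁶ = 114.45
Step 7: 20.4 × 1.333⁷ = 152.56
Step 8: 20.4 × 1.333⁸ = 203.36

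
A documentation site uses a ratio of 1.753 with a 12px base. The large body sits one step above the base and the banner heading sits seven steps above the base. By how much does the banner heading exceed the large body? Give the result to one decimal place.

589.4px

Step 1: 12.0 × 1.753 = 21.036px
Step 7: 12.0 × 1.753⁷ = 610.456px
Difference: 610.456 − 21.036 = 589.420px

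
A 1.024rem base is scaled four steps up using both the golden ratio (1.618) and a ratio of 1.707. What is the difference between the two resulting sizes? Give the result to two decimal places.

1.68rem

Golden ratio: 1.024 × 1.618⁴ = 7.0180rem
At 1.707: 1.024 × 1.707⁴ = 8.6943rem
Difference: 8.6943 − 7.0180 = 1.6763rem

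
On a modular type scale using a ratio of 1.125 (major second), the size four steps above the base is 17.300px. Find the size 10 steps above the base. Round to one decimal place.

35.1px

17.300 × 1.125⁶ = 17.300 × 2.02729 ≈ 35.072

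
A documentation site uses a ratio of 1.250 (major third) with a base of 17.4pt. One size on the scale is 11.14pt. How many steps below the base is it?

1.250ⁿ = 17.4 / 11.14 = 1.5619
n = ln(1.5619) / ln(1.250) = 0.4459 / 0.2231 ≈ 2.00

2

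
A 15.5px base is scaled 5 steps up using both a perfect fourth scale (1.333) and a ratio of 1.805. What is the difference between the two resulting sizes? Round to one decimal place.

Perfect fourth: 15.5 × 1.333⁵ = 65.235px
At 1.805: 15.5 × 1.805⁵ = 296.974px
Difference: 296.974 − 65.235 = 231.739px

231.7px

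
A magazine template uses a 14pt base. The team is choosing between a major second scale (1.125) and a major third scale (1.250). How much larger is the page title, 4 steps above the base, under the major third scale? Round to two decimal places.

11.75pt

Major second: 14.0 × 1.125⁴ = 22.4253pt
Major third: 14.0 × 1.250⁴ = 34.1797pt
Difference: 34.1797 − 22.4253 = 11.7544pt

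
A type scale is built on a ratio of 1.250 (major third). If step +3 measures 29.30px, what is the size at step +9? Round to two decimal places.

111.77px

29.30 × 1.250⁶ = 29.30 × 3.81470 ≈ 111.771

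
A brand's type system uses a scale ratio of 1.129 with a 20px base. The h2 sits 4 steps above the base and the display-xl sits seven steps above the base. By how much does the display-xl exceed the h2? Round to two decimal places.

14.27px

Step 4: 20.0 × 1.129⁴ = 32.4942px
Step 7: 20.0 × 1.129⁷ = 46.7614px
Difference: 46.7614 − 32.4942 = 14.2672px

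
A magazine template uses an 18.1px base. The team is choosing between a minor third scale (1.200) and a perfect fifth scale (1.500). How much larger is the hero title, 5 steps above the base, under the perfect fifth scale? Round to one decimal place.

Minor third: 18.1 × 1.200⁵ = 45.039px
Perfect fifth: 18.1 × 1.500⁵ = 137.447px
Difference: 137.447 − 45.039 = 92.408px

92.4px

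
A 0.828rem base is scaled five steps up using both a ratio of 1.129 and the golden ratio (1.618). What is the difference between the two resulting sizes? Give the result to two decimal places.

7.66rem

At 1.129: 0.828 × 1.129⁵ = 1.5188rem
Golden ratio: 0.828 × 1.618⁵ = 9.1817rem
Difference: 9.1817 − 1.5188 = 7.6629rem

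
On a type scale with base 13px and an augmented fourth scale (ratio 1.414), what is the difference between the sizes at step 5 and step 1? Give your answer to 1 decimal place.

55.1px

Step 1: 13.0 × 1.414 = 18.382px
Step 5: 13.0 × 1.414⁵ = 73.484px
Difference: 73.484 − 18.382 = 55.102px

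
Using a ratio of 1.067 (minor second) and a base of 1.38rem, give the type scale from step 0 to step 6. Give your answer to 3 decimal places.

Step 0: 1.38rem
Step 1: 1.38 × 1.067 = 1.472
Step 2: 1.38 × 1.067² = 1.571
Step 3: 1.38 × 1.067³ = 1.676
Step 4: 1.38 × 1.067⁴ = 1.789
Step 5: 1.38 × 1.067⁵ = 1.909
Step 6: 1.38 × 1.067⁶ = 2.036

1.380rem, 1.472rem, 1.571rem, 1.676rem, 1.789rem, 1.909rem, 2.036rem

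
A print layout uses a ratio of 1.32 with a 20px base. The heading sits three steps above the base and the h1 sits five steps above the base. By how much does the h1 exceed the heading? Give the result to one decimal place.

34.1px

Step 3: 20.0 × 1.32³ = 45.999px
Step 5: 20.0 × 1.32⁵ = 80.149px
Difference: 80.149 − 45.999 = 34.150px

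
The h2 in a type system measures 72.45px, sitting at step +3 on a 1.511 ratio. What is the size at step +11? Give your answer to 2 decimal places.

Moving from step +3 to step +11 is 8 steps up, so multiply by r⁸.
72.45 × 1.511⁸ = 72.45 × 27.17163 ≈ 1968.585

1968.58px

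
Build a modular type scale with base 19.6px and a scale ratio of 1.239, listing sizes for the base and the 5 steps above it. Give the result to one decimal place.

19.6px, 24.3px, 30.1px, 37.3px, 46.2px, 57.2px

Step 0: 19.6px
Step 1: 19.6 × 1.239 = 24.3
Step 2: 19.6 × 1.239² = 30.1
Step 3: 19.6 × 1.239³ = 37.3
Step 4: 19.6 × 1.239⁴ = 46.2
Step 5: 19.6 × 1.239⁵ = 57.2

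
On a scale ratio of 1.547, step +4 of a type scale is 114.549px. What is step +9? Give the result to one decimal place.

Moving from step +4 to step +9 is 5 steps up, so multiply by r⁵.
114.549 × 1.547⁵ = 114.549 × 8.86036 ≈ 1014.946

1014.9px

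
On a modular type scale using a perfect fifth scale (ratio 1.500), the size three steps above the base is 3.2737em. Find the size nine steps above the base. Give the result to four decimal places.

Moving from step +3 to step +9 is 6 steps up, so multiply by r⁶.
3.2737 × 1.500⁶ = 3.2737 × 11.39062 ≈ 37.2895

37.2895em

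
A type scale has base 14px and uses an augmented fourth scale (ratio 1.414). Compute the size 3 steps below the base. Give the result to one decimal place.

5.0px

Every step multiplies by the scale ratio.
14.0 ÷ 1.414³ = 14.0 ÷ 2.82715 ≈ 4.95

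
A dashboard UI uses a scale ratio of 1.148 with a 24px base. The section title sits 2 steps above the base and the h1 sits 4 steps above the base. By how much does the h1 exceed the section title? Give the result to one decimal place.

10.1px

Step 2: 24.0 × 1.148² = 31.630px
Step 4: 24.0 × 1.148⁴ = 41.685px
Difference: 41.685 − 31.630 = 10.055px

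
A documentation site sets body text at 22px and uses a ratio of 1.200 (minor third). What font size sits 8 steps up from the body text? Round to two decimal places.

94.60px

Each step on a modular scale multiplies by the ratio, so the size n steps from the base is base × ratioⁿ.
22.0 × 1.200⁸ = 22.0 × 4.29982 ≈ 94.60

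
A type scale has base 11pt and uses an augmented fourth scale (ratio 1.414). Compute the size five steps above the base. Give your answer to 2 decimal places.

Every step multiplies by the scale ratio.
11.0 × 1.414⁵ = 11.0 × 5.65258 ≈ 62.18

62.18pt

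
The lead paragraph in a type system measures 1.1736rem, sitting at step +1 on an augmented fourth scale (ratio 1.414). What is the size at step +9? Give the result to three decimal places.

Moving from step +1 to step +9 is 8 steps up, so multiply by r⁸.
1.1736 × 1.414⁸ = 1.1736 × 15.98068 ≈ 18.755

18.755rem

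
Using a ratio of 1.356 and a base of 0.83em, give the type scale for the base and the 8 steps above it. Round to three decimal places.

0.830em, 1.125em, 1.526em, 2.069em, 2.806em, 3.805em, 5.160em, 6.997em, 9.488em

Step 0: 0.83em
Step 1: 0.83 × 1.356 = 1.125
Step 2: 0.83 × 1.356² = 1.526
Step 3: 0.83 × 1.356³ = 2.069
Step 4: 0.83 × 1.356⁴ = 2.806
Step 5: 0.83 × 1.356⁵ = 3.805
Step 6: 0.83 × 1.356⁶ = 5.160
Step 7: 0.83 × 1.356⁷ = 6.997
Step 8: 0.83 × 1.356⁸ = 9.488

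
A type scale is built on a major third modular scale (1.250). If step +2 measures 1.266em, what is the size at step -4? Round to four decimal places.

0.3319em

1.266 ÷ 1.250⁶ = 1.266 ÷ 3.81470 ≈ 0.3319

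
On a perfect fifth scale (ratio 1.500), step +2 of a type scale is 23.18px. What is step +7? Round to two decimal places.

176.02px

23.18 × 1.500⁵ = 23.18 × 7.59375 ≈ 176.023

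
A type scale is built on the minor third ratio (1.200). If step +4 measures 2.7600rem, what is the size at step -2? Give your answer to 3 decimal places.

The gap is -2 − (4) = -6 steps, so the factor is 1.200^-6.
2.7600 ÷ 1.200⁶ = 2.7600 ÷ 2.98598 ≈ 0.924

0.924rem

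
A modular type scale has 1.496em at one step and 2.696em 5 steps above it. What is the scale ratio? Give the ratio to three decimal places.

1.125

The ratio satisfies 1.496 × r⁵ = 2.696, so r = (2.696 / 1.496)^(1/5).
r = 1.8021^(1/5) ≈ 1.1250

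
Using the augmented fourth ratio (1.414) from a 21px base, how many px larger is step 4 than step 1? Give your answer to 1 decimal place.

Step 1: 21.0 × 1.414 = 29.694px
Step 4: 21.0 × 1.414⁴ = 83.949px
Difference: 83.949 − 29.694 = 54.255px

54.3px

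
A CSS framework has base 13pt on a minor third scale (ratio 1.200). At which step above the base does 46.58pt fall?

7

1.200ⁿ = 46.58 / 13 = 3.5831
n = ln(3.5831) / ln(1.200) = 1.2762 / 0.1823 ≈ 7.00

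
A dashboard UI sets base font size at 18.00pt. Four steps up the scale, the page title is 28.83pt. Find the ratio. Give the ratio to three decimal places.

1.125

The ratio satisfies 18.00 × r⁴ = 28.83, so r = (28.83 / 18.00)^(1/4).
r = 1.6017^(1/4) ≈ 1.1250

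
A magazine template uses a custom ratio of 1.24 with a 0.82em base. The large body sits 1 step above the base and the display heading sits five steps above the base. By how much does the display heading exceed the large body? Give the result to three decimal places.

Step 1: 0.82 × 1.24 = 1.01680em
Step 5: 0.82 × 1.24⁵ = 2.40393em
Difference: 2.40393 − 1.01680 = 1.38713em

1.387em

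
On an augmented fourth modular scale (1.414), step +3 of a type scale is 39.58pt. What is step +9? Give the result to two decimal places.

39.58 × 1.414⁶ = 39.58 × 7.99275 ≈ 316.353

316.35pt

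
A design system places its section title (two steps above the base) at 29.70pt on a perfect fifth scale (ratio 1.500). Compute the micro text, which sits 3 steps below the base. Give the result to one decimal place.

3.9pt

Moving from step +2 to step -3 is 5 steps down, so divide by r⁵.
29.70 ÷ 1.500⁵ = 29.70 ÷ 7.59375 ≈ 3.911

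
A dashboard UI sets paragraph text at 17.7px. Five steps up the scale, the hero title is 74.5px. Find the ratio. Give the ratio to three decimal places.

r⁵ = 74.5 / 17.7, so r = (74.5/17.7)^(1/5).
r = 4.2090^(1/5) ≈ 1.3330

1.333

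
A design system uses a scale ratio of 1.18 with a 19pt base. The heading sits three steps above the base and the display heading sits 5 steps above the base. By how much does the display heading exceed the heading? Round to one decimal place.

Step 3: 19.0 × 1.18³ = 31.218pt
Step 5: 19.0 × 1.18⁵ = 43.467pt
Difference: 43.467 − 31.218 = 12.249pt

12.2pt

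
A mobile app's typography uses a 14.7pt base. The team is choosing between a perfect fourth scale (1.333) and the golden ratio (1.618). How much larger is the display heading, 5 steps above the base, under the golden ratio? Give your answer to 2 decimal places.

101.14pt

Perfect fourth: 14.7 × 1.333⁵ = 61.8683pt
Golden ratio: 14.7 × 1.618⁵ = 163.0084pt
Difference: 163.0084 − 61.8683 = 101.1401pt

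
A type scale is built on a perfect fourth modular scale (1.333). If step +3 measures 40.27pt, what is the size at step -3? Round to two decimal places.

40.27 ÷ 1.333⁶ = 40.27 ÷ 5.61023 ≈ 7.178

7.18pt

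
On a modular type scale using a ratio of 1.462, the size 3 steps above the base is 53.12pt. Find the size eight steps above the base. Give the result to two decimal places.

354.81pt

53.12 × 1.462⁵ = 53.12 × 6.67939 ≈ 354.809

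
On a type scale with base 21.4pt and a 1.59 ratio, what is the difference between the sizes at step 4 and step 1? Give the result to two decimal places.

Step 1: 21.4 × 1.59 = 34.0260pt
Step 4: 21.4 × 1.59⁴ = 136.7736pt
Difference: 136.7736 − 34.0260 = 102.7476pt

102.75pt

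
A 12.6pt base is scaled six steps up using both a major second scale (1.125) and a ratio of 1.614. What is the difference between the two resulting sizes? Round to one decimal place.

Major second: 12.6 × 1.125⁶ = 25.544pt
At 1.614: 12.6 × 1.614⁶ = 222.737pt
Difference: 222.737 − 25.544 = 197.193pt

197.2pt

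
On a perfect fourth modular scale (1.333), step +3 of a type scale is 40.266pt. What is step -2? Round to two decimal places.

9.57pt

The gap is -2 − (3) = -5 steps, so the factor is 1.333^-5.
40.266 ÷ 1.333⁵ = 40.266 ÷ 4.20873 ≈ 9.567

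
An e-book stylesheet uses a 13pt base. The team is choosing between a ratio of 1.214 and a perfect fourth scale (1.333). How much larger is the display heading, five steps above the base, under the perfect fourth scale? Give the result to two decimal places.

At 1.214: 13.0 × 1.214⁵ = 34.2797pt
Perfect fourth: 13.0 × 1.333⁵ = 54.7134pt
Difference: 54.7134 − 34.2797 = 20.4337pt

20.43pt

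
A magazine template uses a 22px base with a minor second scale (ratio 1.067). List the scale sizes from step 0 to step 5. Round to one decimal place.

22.0px, 23.5px, 25.0px, 26.7px, 28.5px, 30.4px

Step 0: 22px
Step 1: 22.0 × 1.067 = 23.5
Step 2: 22.0 × 1.067² = 25.0
Step 3: 22.0 × 1.067³ = 26.7
Step 4: 22.0 × 1.067⁴ = 28.5
Step 5: 22.0 × 1.067⁵ = 30.4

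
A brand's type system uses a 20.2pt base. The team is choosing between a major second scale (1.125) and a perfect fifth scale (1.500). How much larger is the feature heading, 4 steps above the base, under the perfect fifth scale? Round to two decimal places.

69.91pt

Major second: 20.2 × 1.125⁴ = 32.3565pt
Perfect fifth: 20.2 × 1.500⁴ = 102.2625pt
Difference: 102.2625 − 32.3565 = 69.9060pt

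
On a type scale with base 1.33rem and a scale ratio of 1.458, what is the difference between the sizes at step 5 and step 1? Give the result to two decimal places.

Step 1: 1.33 × 1.458 = 1.9391rem
Step 5: 1.33 × 1.458⁵ = 8.7627rem
Difference: 8.7627 − 1.9391 = 6.8236rem

6.82rem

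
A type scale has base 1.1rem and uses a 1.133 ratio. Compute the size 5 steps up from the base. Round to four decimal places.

Every step multiplies by the scale ratio.
1.1 × 1.133⁵ = 1.1 × 1.86702 ≈ 2.0537

2.0537rem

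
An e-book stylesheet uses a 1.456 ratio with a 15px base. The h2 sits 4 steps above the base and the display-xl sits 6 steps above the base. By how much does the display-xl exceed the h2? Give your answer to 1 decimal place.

Step 4: 15.0 × 1.456⁴ = 67.412px
Step 6: 15.0 × 1.456⁶ = 142.909px
Difference: 142.909 − 67.412 = 75.497px

75.5px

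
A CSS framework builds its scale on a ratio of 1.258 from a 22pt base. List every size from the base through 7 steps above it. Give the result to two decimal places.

Step 0: 22pt
Step 1: 22.0 × 1.258 = 27.68
Step 2: 22.0 × 1.258² = 34.82
Step 3: 22.0 × 1.258³ = 43.80
Step 4: 22.0 × 1.258⁴ = 55.10
Step 5: 22.0 × 1.258⁵ = 69.31
Step 6: 22.0 × 1.258⁶ = 87.20
Step 7: 22.0 × 1.258⁷ = 109.70

22.00pt, 27.68pt, 34.82pt, 43.80pt, 55.10pt, 69.31pt, 87.20pt, 109.70pt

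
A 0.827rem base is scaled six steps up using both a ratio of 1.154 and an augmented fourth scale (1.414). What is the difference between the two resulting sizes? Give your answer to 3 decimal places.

At 1.154: 0.827 × 1.154⁶ = 1.95317rem
Augmented fourth: 0.827 × 1.414⁶ = 6.61001rem
Difference: 6.61001 − 1.95317 = 4.65684rem

4.657rem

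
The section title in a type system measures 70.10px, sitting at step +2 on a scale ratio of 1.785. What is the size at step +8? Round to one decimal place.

70.10 × 1.785⁶ = 70.10 × 32.34665 ≈ 2267.500

2267.5px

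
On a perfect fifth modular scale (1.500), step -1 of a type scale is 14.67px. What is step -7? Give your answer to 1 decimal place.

14.67 ÷ 1.500⁶ = 14.67 ÷ 11.39062 ≈ 1.288

1.3px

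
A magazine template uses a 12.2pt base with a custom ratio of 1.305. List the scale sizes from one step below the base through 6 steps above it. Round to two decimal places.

9.35pt, 12.20pt, 15.92pt, 20.78pt, 27.11pt, 35.38pt, 46.18pt, 60.26pt

Step -1: 12.2 ÷ 1.305 = 9.35
Step 0: 12.2pt
Step 1: 12.2 × 1.305 = 15.92
Step 2: 12.2 × 1.305² = 20.78
Step 3: 12.2 × 1.305³ = 27.11
Step 4: 12.2 × 1.305⁴ = 35.38
Step 5: 12.2 × 1.305⁵ = 46.18
Step 6: 12.2 × 1.305⁶ = 60.26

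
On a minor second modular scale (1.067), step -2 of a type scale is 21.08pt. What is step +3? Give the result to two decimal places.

29.15pt

21.08 × 1.067⁵ = 21.08 × 1.38300 ≈ 29.154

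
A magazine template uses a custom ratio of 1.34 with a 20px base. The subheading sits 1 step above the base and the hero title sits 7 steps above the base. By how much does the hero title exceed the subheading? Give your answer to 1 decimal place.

Step 1: 20.0 × 1.34 = 26.800px
Step 7: 20.0 × 1.34⁷ = 155.154px
Difference: 155.154 − 26.800 = 128.354px

128.4px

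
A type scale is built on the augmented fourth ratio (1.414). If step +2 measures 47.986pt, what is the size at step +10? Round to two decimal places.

766.85pt

47.986 × 1.414⁸ = 47.986 × 15.98068 ≈ 766.849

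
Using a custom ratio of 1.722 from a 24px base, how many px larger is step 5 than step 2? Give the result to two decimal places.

292.23px

Step 2: 24.0 × 1.722² = 71.1668px
Step 5: 24.0 × 1.722⁵ = 363.3934px
Difference: 363.3934 − 71.1668 = 292.2266px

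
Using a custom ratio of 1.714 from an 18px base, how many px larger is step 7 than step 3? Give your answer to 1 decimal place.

Step 3: 18.0 × 1.714³ = 90.637px
Step 7: 18.0 × 1.714⁷ = 782.255px
Difference: 782.255 − 90.637 = 691.618px

691.6px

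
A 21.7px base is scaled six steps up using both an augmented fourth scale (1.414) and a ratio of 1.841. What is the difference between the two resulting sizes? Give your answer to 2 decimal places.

671.41px

Augmented fourth: 21.7 × 1.414⁶ = 173.4428px
At 1.841: 21.7 × 1.841⁶ = 844.8556px
Difference: 844.8556 − 173.4428 = 671.4128px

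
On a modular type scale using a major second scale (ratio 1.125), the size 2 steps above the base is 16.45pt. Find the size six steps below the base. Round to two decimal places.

Moving from step +2 to step -6 is 8 steps down, so divide by r⁸.
16.45 ÷ 1.125⁸ = 16.45 ÷ 2.56578 ≈ 6.411

6.41pt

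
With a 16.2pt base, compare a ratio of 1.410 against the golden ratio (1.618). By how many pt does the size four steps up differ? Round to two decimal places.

At 1.410: 16.2 × 1.410⁴ = 64.0312pt
Golden ratio: 16.2 × 1.618⁴ = 111.0271pt
Difference: 111.0271 − 64.0312 = 46.9959pt

47.00pt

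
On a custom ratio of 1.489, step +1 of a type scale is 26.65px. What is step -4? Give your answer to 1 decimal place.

26.65 ÷ 1.489⁵ = 26.65 ÷ 7.31937 ≈ 3.641

3.6px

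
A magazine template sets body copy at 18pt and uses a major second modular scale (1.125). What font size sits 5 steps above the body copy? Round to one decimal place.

18.0 × 1.125⁵ = 18.0 × 1.80203 ≈ 32.44

32.4pt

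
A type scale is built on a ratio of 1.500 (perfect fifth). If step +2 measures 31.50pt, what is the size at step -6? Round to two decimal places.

1.23pt

Moving from step +2 to step -6 is 8 steps down, so divide by r⁸.
31.50 ÷ 1.500⁸ = 31.50 ÷ 25.62891 ≈ 1.229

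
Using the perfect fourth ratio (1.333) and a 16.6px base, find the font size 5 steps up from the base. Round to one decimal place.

69.9px

16.6 × 1.333⁵ = 16.6 × 4.20873 ≈ 69.86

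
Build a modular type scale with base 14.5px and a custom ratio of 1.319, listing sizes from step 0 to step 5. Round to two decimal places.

14.50px, 19.13px, 25.23px, 33.27px, 43.89px, 57.89px

Step 0: 14.5px
Step 1: 14.5 × 1.319 = 19.13
Step 2: 14.5 × 1.319² = 25.23
Step 3: 14.5 × 1.319³ = 33.27
Step 4: 14.5 × 1.319⁴ = 43.89
Step 5: 14.5 × 1.319⁵ = 57.89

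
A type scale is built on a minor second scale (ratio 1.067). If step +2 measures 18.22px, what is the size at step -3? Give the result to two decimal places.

13.17px

18.22 ÷ 1.067⁵ = 18.22 ÷ 1.38300 ≈ 13.174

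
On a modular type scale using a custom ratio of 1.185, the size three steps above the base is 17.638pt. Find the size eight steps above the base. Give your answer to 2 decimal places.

17.638 × 1.185⁵ = 17.638 × 2.33664 ≈ 41.214

41.21pt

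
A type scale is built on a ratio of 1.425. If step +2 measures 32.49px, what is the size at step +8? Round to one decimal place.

272.0px

32.49 × 1.425⁶ = 32.49 × 8.37316 ≈ 272.044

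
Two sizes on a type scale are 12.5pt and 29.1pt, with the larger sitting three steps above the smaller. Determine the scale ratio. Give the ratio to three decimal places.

1.325

The ratio satisfies 12.5 × r³ = 29.1, so r = (29.1 / 12.5)^(1/3).
r = 2.3280^(1/3) ≈ 1.3253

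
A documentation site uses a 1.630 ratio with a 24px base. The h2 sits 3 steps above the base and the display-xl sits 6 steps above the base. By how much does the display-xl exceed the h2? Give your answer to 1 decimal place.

346.2px

Step 3: 24.0 × 1.630³ = 103.938px
Step 6: 24.0 × 1.630⁶ = 450.129px
Difference: 450.129 − 103.938 = 346.191px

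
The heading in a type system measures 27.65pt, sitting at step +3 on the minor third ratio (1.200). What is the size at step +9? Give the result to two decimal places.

27.65 × 1.200⁶ = 27.65 × 2.98598 ≈ 82.562

82.56pt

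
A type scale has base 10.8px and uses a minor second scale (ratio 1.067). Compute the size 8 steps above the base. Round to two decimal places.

Every step multiplies by the scale ratio.
10.8 × 1.067⁸ = 10.8 × 1.68002 ≈ 18.14

18.14px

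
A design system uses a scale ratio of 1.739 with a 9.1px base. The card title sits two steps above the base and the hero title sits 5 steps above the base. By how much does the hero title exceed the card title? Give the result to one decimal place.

117.2px

Step 2: 9.1 × 1.739² = 27.520px
Step 5: 9.1 × 1.739⁵ = 144.724px
Difference: 144.724 − 27.520 = 117.204px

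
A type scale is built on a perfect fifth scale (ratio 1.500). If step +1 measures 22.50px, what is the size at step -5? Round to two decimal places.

1.98px

The gap is -5 − (1) = -6 steps, so the factor is 1.500^-6.
22.50 ÷ 1.500⁶ = 22.50 ÷ 11.39062 ≈ 1.975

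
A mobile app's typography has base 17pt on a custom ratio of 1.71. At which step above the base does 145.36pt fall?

4

1.71ⁿ = 145.36 / 17 = 8.5506
n = ln(8.5506) / ln(1.71) = 2.1460 / 0.5365 ≈ 4.00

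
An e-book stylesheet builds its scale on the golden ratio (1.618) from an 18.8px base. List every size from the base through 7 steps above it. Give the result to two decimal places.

Step 0: 18.8px
Step 1: 18.8 × 1.618 = 30.42
Step 2: 18.8 × 1.618² = 49.22
Step 3: 18.8 × 1.618³ = 79.63
Step 4: 18.8 × 1.618⁴ = 128.85
Step 5: 18.8 × 1.618⁵ = 208.47
Step 6: 18.8 × 1.618⁶ = 337.31
Step 7: 18.8 × 1.618⁷ = 545.77

18.80px, 30.42px, 49.22px, 79.63px, 128.85px, 208.47px, 337.31px, 545.77px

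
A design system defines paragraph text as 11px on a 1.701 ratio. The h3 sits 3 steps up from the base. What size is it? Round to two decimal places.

54.14px

11.0 × 1.701³ = 11.0 × 4.92168 ≈ 54.14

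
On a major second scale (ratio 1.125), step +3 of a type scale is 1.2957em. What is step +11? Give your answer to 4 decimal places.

3.3245em

Moving from step +3 to step +11 is 8 steps up, so multiply by r⁸.
1.2957 × 1.125⁸ = 1.2957 × 2.56578 ≈ 3.3245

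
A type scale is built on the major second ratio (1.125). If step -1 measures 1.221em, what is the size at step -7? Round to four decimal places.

Moving from step -1 to step -7 is 6 steps down, so divide by r⁶.
1.221 ÷ 1.125⁶ = 1.221 ÷ 2.02729 ≈ 0.6023

0.6023em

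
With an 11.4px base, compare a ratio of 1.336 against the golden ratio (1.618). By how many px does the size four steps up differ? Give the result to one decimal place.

At 1.336: 11.4 × 1.336⁴ = 36.319px
Golden ratio: 11.4 × 1.618⁴ = 78.130px
Difference: 78.130 − 36.319 = 41.811px

41.8px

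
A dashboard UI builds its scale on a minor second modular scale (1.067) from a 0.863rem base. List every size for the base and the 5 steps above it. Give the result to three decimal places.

Step 0: 0.863rem
Step 1: 0.863 × 1.067 = 0.921
Step 2: 0.863 × 1.067² = 0.983
Step 3: 0.863 × 1.067³ = 1.048
Step 4: 0.863 × 1.067⁴ = 1.119
Step 5: 0.863 × 1.067⁵ = 1.194

0.863rem, 0.921rem, 0.983rem, 1.048rem, 1.119rem, 1.194rem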